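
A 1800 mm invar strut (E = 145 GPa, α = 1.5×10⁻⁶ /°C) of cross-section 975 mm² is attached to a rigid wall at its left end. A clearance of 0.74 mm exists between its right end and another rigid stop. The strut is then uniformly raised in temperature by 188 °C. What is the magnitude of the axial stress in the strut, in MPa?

σ ≈ 0 MPa

Unrestrained expansion: δ_free = αΔT L = 1.5×10⁻⁶ × 188 × 1800 = 0.5076 mm.
This is smaller than the 0.74 mm clearance, so the strut expands freely without reaching the stop — the stress is zero.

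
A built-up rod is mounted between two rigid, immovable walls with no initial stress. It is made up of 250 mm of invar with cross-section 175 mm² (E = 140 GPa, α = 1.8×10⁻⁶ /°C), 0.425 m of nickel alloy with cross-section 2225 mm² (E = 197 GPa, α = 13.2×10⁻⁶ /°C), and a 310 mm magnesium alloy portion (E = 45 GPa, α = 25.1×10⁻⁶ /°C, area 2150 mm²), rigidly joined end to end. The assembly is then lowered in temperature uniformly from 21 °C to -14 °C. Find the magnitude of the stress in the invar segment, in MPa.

σ ≈ 193 MPa (tensile)

With the walls removed the bar would change length by δ_free = Σ αᵢΔT Lᵢ = 1.8×10⁻⁶×35×250 + 13.2×10⁻⁶×35×425 + 25.1×10⁻⁶×35×310 = 0.4844 mm.
The rigid supports impose zero overall length change; the single axial force P common to all segments must satisfy P Σ Lᵢ/(AᵢEᵢ) = δ_free.
The series flexibility is Σ Lᵢ/(AᵢEᵢ) = 250/(175×140×10³) + 425/(2225×197×10³) + 310/(2150×45×10³) = 1.438×10⁻⁵ mm/N.
P = 0.4844 / 1.438×10⁻⁵ = 33690 N = 33.69 kN, tensile.
σ_{invar} = P / A = 33690 / 175 = 192.5 MPa.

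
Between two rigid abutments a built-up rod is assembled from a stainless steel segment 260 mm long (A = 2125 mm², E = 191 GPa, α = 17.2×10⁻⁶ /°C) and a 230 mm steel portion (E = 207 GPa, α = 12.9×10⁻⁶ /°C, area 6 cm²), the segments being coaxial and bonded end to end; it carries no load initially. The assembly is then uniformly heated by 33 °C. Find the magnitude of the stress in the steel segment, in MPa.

If the supports were absent, the total length change would be Σ αᵢΔT Lᵢ = 17.2×10⁻⁶×33×260 + 12.9×10⁻⁶×33×230 = 0.2455 mm.
The walls prevent any net length change, so an axial force P (same in every segment) develops. Compatibility: P · Σ Lᵢ/(AᵢEᵢ) = δ_free.
The series flexibility is Σ Lᵢ/(AᵢEᵢ) = 260/(2125×191×10³) + 230/(600×207×10³) = 2.492×10⁻⁶ mm/N.
Hence P = δ_free / Σ(L/AE) = 0.2455/2.492×10⁻⁶ = 98.49 kN (compressive).
σ_{steel} = P / A = 98490 / 600 = 164.2 MPa.

σ ≈ 164 MPa (compressive)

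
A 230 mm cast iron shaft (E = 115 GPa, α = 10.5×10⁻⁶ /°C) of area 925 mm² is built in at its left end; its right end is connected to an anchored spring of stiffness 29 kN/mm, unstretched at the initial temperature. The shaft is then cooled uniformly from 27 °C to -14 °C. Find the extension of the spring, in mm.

The unrestrained thermal change is αΔT L = 10.5×10⁻⁶ × 41 × 230 = 0.09902 mm.
Let P be the tensile force in the spring. The shaft extends elastically by PL/(AE) and the spring stretches by P/k; together these equal δ_free.
So P = δ_free / [L/(AE) + 1/k] = 0.09902 / [ 230/(925×115×10³) + 1/(29×10³) ].
P = 0.09902 / 3.664×10⁻⁵ = 2702 N.
Spring extension = P/k = 2702/(29×10³) = 0.09317 mm.

δ ≈ 0.0932 mm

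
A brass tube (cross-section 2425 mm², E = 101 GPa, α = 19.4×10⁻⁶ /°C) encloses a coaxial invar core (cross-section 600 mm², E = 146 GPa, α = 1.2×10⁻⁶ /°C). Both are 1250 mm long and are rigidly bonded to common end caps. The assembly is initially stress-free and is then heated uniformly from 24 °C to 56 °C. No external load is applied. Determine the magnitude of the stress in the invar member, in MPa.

Equilibrium of a rigid end plate with no external load gives equal and opposite internal forces ±P in the two members. Since α_{brass} > α_{invar}, heating drives the brass into compression and the invar into tension.
Equating the net (thermal + elastic) strains gives |α₁ − α₂|·ΔT = P·[1/(A₁E₁) + 1/(A₂E₂)].
|α₁ − α₂|·ΔT = 18.2×10⁻⁶ × 32 = 0.0005824.
1/(A₁E₁) + 1/(A₂E₂) = 1/(2425×101×10³) + 1/(600×146×10³) = 1.55×10⁻⁸ N⁻¹.
P = 0.0005824 / 1.55×10⁻⁸ = 37580 N = 37.58 kN.
σ_{invar} = P/A₂ = 37580/600 = 62.63 MPa, tensile.

σ ≈ 62.6 MPa (tensile)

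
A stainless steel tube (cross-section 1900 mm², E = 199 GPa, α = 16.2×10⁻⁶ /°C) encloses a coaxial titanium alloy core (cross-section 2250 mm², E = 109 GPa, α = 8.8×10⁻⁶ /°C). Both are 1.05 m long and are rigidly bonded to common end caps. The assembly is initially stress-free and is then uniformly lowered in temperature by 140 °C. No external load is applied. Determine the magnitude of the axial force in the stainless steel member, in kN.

The stainless steel has the larger α, so on cooling it would change length more than the titanium alloy if both were free. The rigid plates force a common final length, so the stainless steel is put into tension and the titanium alloy into compression, with equal and opposite forces P (no external load).
Compatibility of the two members (thermal + elastic change equal): (α₁ − α₂)ΔT = P·[1/(A₁E₁) + 1/(A₂E₂)].
|α₁ − α₂|·ΔT = 7.4×10⁻⁶ × 140 = 0.001036.
1/(A₁E₁) + 1/(A₂E₂) = 1/(1900×199×10³) + 1/(2250×109×10³) = 6.722×10⁻⁹ N⁻¹.
So P = 0.001036 / 6.722×10⁻⁹ = 154.1 kN.

P ≈ 154 kN (tensile in the stainless steel)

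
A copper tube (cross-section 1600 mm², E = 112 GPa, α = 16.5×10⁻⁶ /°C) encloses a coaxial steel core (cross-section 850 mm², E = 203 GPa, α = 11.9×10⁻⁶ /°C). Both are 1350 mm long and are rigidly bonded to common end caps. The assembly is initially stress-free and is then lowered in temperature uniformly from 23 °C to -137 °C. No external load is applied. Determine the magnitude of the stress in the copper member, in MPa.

σ ≈ 40.4 MPa (tensile)

The copper has the larger α, so on cooling it would change length more than the steel if both were free. The rigid plates force a common final length, so the copper is put into tension and the steel into compression, with equal and opposite forces P (no external load).
Setting the final lengths equal and cancelling L: (α₁ − α₂)ΔT = P/(A₁E₁) + P/(A₂E₂).
|α₁ − α₂|·ΔT = 4.6×10⁻⁶ × 160 = 0.000736.
1/(A₁E₁) + 1/(A₂E₂) = 1/(1600×112×10³) + 1/(850×203×10³) = 1.138×10⁻⁸ N⁻¹.
So P = 0.000736 / 1.138×10⁻⁸ = 64.7 kN.
σ_{copper} = P/A₁ = 64700/1600 = 40.44 MPa, tensile.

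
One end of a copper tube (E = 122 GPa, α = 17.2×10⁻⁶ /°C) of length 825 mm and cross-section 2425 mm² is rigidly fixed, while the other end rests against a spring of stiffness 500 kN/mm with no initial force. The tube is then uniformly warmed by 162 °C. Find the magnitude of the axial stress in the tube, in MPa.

The unrestrained thermal change is αΔT L = 17.2×10⁻⁶ × 162 × 825 = 2.299 mm.
Let P be the compressive force at the spring. The tube shortens elastically by PL/(AE) and the spring compresses by P/k; together these equal δ_free.
P [ L/(AE) + 1/k ] = δ_free → P [ 825/(2425×122×10³) + 1/(500×10³) ] = 2.299.
P = 2.299 / 4.789×10⁻⁶ = 480100 N.
σ = P/A = 480100/2425 = 198 MPa.

σ ≈ 198 MPa (compressive)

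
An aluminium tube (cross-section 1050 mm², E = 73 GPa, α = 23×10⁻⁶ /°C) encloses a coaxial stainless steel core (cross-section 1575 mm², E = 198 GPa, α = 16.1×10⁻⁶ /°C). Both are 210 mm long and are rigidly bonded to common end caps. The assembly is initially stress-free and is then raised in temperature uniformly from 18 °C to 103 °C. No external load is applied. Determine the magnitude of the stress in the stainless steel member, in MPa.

Both members must finish at the same length. With the larger α, the aluminium tends to over-expand; the plates restrain it, putting the aluminium in compression and the stainless steel in tension. With no external load the two internal forces are equal and opposite, magnitude P.
Equating the net (thermal + elastic) strains gives |α₁ − α₂|·ΔT = P·[1/(A₁E₁) + 1/(A₂E₂)].
|α₁ − α₂|·ΔT = 6.9×10⁻⁶ × 85 = 0.0005865.
1/(A₁E₁) + 1/(A₂E₂) = 1/(1050×73×10³) + 1/(1575×198×10³) = 1.625×10⁻⁸ N⁻¹.
So P = 0.0005865 / 1.625×10⁻⁸ = 36.09 kN.
σ_{stainless steel} = P/A₂ = 36090/1575 = 22.91 MPa, tensile.

σ ≈ 22.9 MPa (tensile)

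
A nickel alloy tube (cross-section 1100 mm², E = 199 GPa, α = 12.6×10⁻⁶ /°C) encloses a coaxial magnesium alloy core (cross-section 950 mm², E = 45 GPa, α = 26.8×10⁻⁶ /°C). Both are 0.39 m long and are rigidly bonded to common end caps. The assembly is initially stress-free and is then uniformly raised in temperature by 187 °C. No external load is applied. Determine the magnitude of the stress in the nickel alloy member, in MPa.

Equilibrium of a rigid end plate with no external load gives equal and opposite internal forces ±P in the two members. Since α_{magnesium alloy} > α_{nickel alloy}, heating drives the magnesium alloy into compression and the nickel alloy into tension.
Compatibility of the two members (thermal + elastic change equal): (α₁ − α₂)ΔT = P·[1/(A₁E₁) + 1/(A₂E₂)].
|α₁ − α₂|·ΔT = 14.2×10⁻⁶ × 187 = 0.002655.
1/(A₁E₁) + 1/(A₂E₂) = 1/(1100×199×10³) + 1/(950×45×10³) = 2.796×10⁻⁸ N⁻¹.
P = 0.002655 / 2.796×10⁻⁸ = 94970 N = 94.97 kN.
σ_{nickel alloy} = P/A₁ = 94970/1100 = 86.34 MPa, tensile.

σ ≈ 86.3 MPa (tensile)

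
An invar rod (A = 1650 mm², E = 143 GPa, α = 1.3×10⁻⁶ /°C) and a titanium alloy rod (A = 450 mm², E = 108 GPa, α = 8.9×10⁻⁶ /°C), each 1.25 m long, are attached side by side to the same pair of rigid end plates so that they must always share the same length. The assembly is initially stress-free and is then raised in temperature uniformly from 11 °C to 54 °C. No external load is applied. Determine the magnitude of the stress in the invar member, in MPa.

Equilibrium of a rigid end plate with no external load gives equal and opposite internal forces ±P in the two members. Since α_{titanium alloy} > α_{invar}, heating drives the titanium alloy into compression and the invar into tension.
Setting the final lengths equal and cancelling L: (α₁ − α₂)ΔT = P/(A₁E₁) + P/(A₂E₂).
|α₁ − α₂|·ΔT = 7.6×10⁻⁶ × 43 = 0.0003268.
1/(A₁E₁) + 1/(A₂E₂) = 1/(1650×143×10³) + 1/(450×108×10³) = 2.481×10⁻⁸ N⁻¹.
So P = 0.0003268 / 2.481×10⁻⁸ = 13.17 kN.
σ_{invar} = P/A₁ = 13170/1650 = 7.982 MPa, tensile.

σ ≈ 7.98 MPa (tensile)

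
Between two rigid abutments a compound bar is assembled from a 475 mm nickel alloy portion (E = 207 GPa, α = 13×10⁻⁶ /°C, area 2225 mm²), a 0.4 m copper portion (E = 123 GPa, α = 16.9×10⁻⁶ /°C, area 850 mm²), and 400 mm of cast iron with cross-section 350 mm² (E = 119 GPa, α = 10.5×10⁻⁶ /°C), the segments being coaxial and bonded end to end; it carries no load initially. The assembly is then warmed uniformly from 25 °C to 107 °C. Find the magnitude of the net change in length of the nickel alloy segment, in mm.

With the walls removed the bar would change length by δ_free = Σ αᵢΔT Lᵢ = 13×10⁻⁶×82×475 + 16.9×10⁻⁶×82×400 + 10.5×10⁻⁶×82×400 = 1.405 mm.
The rigid supports impose zero overall length change; the single axial force P common to all segments must satisfy P Σ Lᵢ/(AᵢEᵢ) = δ_free.
Σ Lᵢ/(AᵢEᵢ) = 475/(2225×207×10³) + 400/(850×123×10³) + 400/(350×119×10³) = 1.446×10⁻⁵ mm/N.
Hence P = δ_free / Σ(L/AE) = 1.405/1.446×10⁻⁵ = 97.16 kN (compressive).
For the nickel alloy segment, free thermal change = 13×10⁻⁶×82×475 = 0.5063 mm and elastic change from P = 97160×475/(2225×207×10³) = 0.1002 mm; these oppose, so the net change is 0.406 mm (segment lengthens).

|ΔL| ≈ 0.406 mm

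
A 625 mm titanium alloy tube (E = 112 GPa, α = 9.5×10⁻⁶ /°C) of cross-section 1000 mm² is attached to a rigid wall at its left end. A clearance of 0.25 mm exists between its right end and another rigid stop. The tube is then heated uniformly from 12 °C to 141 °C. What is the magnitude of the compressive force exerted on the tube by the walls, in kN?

Unrestrained expansion: δ_free = αΔT L = 9.5×10⁻⁶ × 129 × 625 = 0.7659 mm.
The gap closes (δ_free > 0.25 mm) and the wall then resists a further 0.7659 − 0.25 = 0.5159 mm of expansion.
Compatibility: PL/(AE) = 0.5159 mm, so σ = P/A = E × (0.5159/625) = 92.46 MPa.
P = σA = 92.46 × 1000 = 92.46 kN.

P ≈ 92.5 kN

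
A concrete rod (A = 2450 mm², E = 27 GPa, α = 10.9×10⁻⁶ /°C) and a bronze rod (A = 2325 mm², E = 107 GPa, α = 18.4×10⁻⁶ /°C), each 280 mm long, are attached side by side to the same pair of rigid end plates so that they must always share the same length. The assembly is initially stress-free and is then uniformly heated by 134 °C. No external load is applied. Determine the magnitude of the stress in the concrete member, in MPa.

The bronze has the larger α, so on heating it would change length more than the concrete if both were free. The rigid plates force a common final length, so the bronze is put into compression and the concrete into tension, with equal and opposite forces P (no external load).
Compatibility of the two members (thermal + elastic change equal): (α₁ − α₂)ΔT = P·[1/(A₁E₁) + 1/(A₂E₂)].
|α₁ − α₂|·ΔT = 7.5×10⁻⁶ × 134 = 0.001005.
1/(A₁E₁) + 1/(A₂E₂) = 1/(2450×27×10³) + 1/(2325×107×10³) = 1.914×10⁻⁸ N⁻¹.
P = 0.001005 / 1.914×10⁻⁸ = 52520 N = 52.52 kN.
σ_{concrete} = P/A₁ = 52520/2450 = 21.44 MPa, tensile.

σ ≈ 21.4 MPa (tensile)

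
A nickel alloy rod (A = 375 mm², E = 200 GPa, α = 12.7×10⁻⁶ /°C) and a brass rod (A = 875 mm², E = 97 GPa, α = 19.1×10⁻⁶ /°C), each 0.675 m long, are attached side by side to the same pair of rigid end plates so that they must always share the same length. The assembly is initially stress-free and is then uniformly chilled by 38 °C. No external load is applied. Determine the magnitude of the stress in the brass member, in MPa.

σ ≈ 11.1 MPa (tensile)

Both members must finish at the same length. With the larger α, the brass tends to over-contract; the plates restrain it, putting the brass in tension and the nickel alloy in compression. With no external load the two internal forces are equal and opposite, magnitude P.
Equating the net (thermal + elastic) strains gives |α₁ − α₂|·ΔT = P·[1/(A₁E₁) + 1/(A₂E₂)].
|α₁ − α₂|·ΔT = 6.4×10⁻⁶ × 38 = 0.0002432.
1/(A₁E₁) + 1/(A₂E₂) = 1/(375×200×10³) + 1/(875×97×10³) = 2.512×10⁻⁸ N⁻¹.
So P = 0.0002432 / 2.512×10⁻⁸ = 9.683 kN.
σ_{brass} = P/A₂ = 9683/875 = 11.07 MPa, tensile.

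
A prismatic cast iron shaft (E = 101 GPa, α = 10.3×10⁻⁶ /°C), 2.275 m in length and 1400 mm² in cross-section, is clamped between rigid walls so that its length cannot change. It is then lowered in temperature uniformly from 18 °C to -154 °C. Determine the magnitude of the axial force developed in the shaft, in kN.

With zero net strain, σ = E·αΔT = 101 GPa × 10.3×10⁻⁶ × 172 = 178.9 MPa.
P = AEαΔT = 1400 × 101×10³ × 10.3×10⁻⁶ × 172 = 250.5 kN (tensile).

P ≈ 251 kN (tensile)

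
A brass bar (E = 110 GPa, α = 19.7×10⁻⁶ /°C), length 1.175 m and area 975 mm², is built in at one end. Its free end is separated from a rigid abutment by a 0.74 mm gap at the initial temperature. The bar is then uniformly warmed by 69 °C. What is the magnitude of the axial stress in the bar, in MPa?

σ ≈ 80.2 MPa (compressive)

Unrestrained expansion: δ_free = αΔT L = 19.7×10⁻⁶ × 69 × 1175 = 1.597 mm.
After closing the 0.74 mm clearance, 1.597 − 0.74 = 0.8572 mm of expansion remains to be suppressed by the wall.
So σ = E(δ_free − g)/L = 110×10³ × 0.8572/1175 = 80.25 MPa.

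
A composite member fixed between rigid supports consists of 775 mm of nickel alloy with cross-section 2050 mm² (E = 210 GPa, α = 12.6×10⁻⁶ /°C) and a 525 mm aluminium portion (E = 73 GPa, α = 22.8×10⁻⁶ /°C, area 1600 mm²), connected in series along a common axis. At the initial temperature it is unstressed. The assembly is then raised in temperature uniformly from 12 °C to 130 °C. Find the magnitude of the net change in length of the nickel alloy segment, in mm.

If the supports were absent, the total length change would be Σ αᵢΔT Lᵢ = 12.6×10⁻⁶×118×775 + 22.8×10⁻⁶×118×525 = 2.565 mm.
The walls prevent any net length change, so an axial force P (same in every segment) develops. Compatibility: P · Σ Lᵢ/(AᵢEᵢ) = δ_free.
Σ Lᵢ/(AᵢEᵢ) = 775/(2050×210×10³) + 525/(1600×73×10³) = 6.295×10⁻⁶ mm/N.
So P = 2.565 / 6.295×10⁻⁶ = 407.4 kN, compressive.
For the nickel alloy segment, free thermal change = 12.6×10⁻⁶×118×775 = 1.152 mm and elastic change from P = 407400×775/(2050×210×10³) = 0.7334 mm; these oppose, so the net change is 0.419 mm (segment lengthens).

|ΔL| ≈ 0.419 mm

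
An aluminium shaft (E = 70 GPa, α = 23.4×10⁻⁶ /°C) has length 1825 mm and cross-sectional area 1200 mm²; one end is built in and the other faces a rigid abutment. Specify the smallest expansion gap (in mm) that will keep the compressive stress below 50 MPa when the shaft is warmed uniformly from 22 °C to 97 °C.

Free expansion if unrestrained: δ_free = αΔT L = 23.4×10⁻⁶ × 75 × 1825 = 3.203 mm.
At the allowable stress the elastic shortening the wall may impose is σL/E = 50 × 1825 / (70×10³) = 1.304 mm.
The gap must absorb the remainder: g_min = 3.203 − 1.304 = 1.899 mm.

g ≈ 1.9 mm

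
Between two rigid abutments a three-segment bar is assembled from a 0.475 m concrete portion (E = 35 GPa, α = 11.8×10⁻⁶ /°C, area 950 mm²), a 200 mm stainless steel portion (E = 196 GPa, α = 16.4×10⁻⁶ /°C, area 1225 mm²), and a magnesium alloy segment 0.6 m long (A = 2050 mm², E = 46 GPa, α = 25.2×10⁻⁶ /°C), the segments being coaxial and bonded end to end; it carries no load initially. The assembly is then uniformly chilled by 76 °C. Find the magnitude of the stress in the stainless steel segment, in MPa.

If the supports were absent, the total length change would be Σ αᵢΔT Lᵢ = 11.8×10⁻⁶×76×475 + 16.4×10⁻⁶×76×200 + 25.2×10⁻⁶×76×600 = 1.824 mm.
The walls prevent any net length change, so an axial force P (same in every segment) develops. Compatibility: P · Σ Lᵢ/(AᵢEᵢ) = δ_free.
Σ Lᵢ/(AᵢEᵢ) = 475/(950×35×10³) + 200/(1225×196×10³) + 600/(2050×46×10³) = 2.148×10⁻⁵ mm/N.
Hence P = δ_free / Σ(L/AE) = 1.824/2.148×10⁻⁵ = 84.93 kN (tensile).
σ_{stainless steel} = P / A = 84930 / 1225 = 69.33 MPa.

σ ≈ 69.3 MPa (tensile)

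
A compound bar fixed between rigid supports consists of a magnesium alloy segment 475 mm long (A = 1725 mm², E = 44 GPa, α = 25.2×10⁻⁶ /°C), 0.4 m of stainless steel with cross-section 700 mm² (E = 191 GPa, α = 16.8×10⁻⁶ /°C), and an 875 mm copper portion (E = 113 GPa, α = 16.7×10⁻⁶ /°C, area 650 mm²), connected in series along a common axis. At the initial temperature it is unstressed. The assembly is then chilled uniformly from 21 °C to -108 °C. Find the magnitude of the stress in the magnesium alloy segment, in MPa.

σ ≈ 118 MPa (tensile)

With the walls removed the bar would change length by δ_free = Σ αᵢΔT Lᵢ = 25.2×10⁻⁶×129×475 + 16.8×10⁻⁶×129×400 + 16.7×10⁻⁶×129×875 = 4.296 mm.
Since the ends are fixed, an axial force P builds up, equal in every segment, with P · Σ Lᵢ/(AᵢEᵢ) = δ_free.
Σ Lᵢ/(AᵢEᵢ) = 475/(1725×44×10³) + 400/(700×191×10³) + 875/(650×113×10³) = 2.116×10⁻⁵ mm/N.
Hence P = δ_free / Σ(L/AE) = 4.296/2.116×10⁻⁵ = 203 kN (tensile).
σ_{magnesium alloy} = P / A = 203000 / 1725 = 117.7 MPa.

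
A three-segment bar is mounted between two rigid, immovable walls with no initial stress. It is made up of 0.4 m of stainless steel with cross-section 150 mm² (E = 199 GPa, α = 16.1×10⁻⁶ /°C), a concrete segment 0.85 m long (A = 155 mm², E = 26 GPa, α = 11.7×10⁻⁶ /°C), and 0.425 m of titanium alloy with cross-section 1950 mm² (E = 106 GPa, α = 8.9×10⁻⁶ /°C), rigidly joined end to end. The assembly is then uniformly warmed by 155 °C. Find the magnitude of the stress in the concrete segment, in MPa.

If the supports were absent, the total length change would be Σ αᵢΔT Lᵢ = 16.1×10⁻⁶×155×400 + 11.7×10⁻⁶×155×850 + 8.9×10⁻⁶×155×425 = 3.126 mm.
Since the ends are fixed, an axial force P builds up, equal in every segment, with P · Σ Lᵢ/(AᵢEᵢ) = δ_free.
Σ Lᵢ/(AᵢEᵢ) = 400/(150×199×10³) + 850/(155×26×10³) + 425/(1950×106×10³) = 0.0002264 mm/N.
P = 3.126 / 0.0002264 = 13810 N = 13.81 kN, compressive.
σ_{concrete} = P / A = 13810 / 155 = 89.09 MPa.

σ ≈ 89.1 MPa (compressive)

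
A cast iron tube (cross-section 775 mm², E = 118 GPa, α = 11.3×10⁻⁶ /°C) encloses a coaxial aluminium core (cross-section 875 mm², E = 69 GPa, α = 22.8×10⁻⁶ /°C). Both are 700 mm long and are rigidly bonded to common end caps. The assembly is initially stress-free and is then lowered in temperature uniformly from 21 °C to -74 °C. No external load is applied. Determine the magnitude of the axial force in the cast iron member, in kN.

Both members must finish at the same length. With the larger α, the aluminium tends to over-contract; the plates restrain it, putting the aluminium in tension and the cast iron in compression. With no external load the two internal forces are equal and opposite, magnitude P.
Compatibility of the two members (thermal + elastic change equal): (α₁ − α₂)ΔT = P·[1/(A₁E₁) + 1/(A₂E₂)].
|α₁ − α₂|·ΔT = 11.5×10⁻⁶ × 95 = 0.001092.
1/(A₁E₁) + 1/(A₂E₂) = 1/(775×118×10³) + 1/(875×69×10³) = 2.75×10⁻⁸ N⁻¹.
P = 0.001092 / 2.75×10⁻⁸ = 39730 N = 39.73 kN.

P ≈ 39.7 kN (compressive in the cast iron)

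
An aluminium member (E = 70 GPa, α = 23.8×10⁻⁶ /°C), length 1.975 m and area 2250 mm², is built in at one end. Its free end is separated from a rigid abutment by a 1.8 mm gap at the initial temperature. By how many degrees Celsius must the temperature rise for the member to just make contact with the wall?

ΔT ≈ 38.3 °C

Contact occurs when the free expansion equals the gap: αΔT L = 1.8 mm.
ΔT = 1.8 / (23.8×10⁻⁶ × 1975) = 38.29 °C.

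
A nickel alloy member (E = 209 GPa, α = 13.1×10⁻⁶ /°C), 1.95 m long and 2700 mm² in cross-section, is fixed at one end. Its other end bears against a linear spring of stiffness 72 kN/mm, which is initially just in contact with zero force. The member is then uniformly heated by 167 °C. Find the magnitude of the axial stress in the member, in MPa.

σ ≈ 91.1 MPa (compressive)

The unrestrained thermal change is αΔT L = 13.1×10⁻⁶ × 167 × 1950 = 4.266 mm.
Let P be the compressive force at the spring. The member shortens elastically by PL/(AE) and the spring compresses by P/k; together these equal δ_free.
So P = δ_free / [L/(AE) + 1/k] = 4.266 / [ 1950/(2700×209×10³) + 1/(72×10³) ].
P = 4.266 / 1.734×10⁻⁵ = 246000 N.
σ = P/A = 246000/2700 = 91.1 MPa.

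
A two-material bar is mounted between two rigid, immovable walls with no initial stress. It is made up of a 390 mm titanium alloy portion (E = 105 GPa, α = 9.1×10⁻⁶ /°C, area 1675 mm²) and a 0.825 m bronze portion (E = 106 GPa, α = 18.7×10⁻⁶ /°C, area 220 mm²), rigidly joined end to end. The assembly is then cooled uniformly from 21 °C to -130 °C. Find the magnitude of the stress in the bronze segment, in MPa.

With the walls removed the bar would change length by δ_free = Σ αᵢΔT Lᵢ = 9.1×10⁻⁶×151×390 + 18.7×10⁻⁶×151×825 = 2.865 mm.
The rigid supports impose zero overall length change; the single axial force P common to all segments must satisfy P Σ Lᵢ/(AᵢEᵢ) = δ_free.
Σ Lᵢ/(AᵢEᵢ) = 390/(1675×105×10³) + 825/(220×106×10³) = 3.759×10⁻⁵ mm/N.
Hence P = δ_free / Σ(L/AE) = 2.865/3.759×10⁻⁵ = 76.22 kN (tensile).
σ_{bronze} = P / A = 76220 / 220 = 346.5 MPa.

σ ≈ 346 MPa (tensile)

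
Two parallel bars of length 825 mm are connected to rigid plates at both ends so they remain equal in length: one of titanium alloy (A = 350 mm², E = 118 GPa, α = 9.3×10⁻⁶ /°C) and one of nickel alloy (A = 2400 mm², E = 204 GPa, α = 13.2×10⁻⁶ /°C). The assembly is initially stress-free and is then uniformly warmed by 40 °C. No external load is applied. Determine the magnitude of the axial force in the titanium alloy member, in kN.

P ≈ 5.94 kN (tensile in the titanium alloy)

Equilibrium of a rigid end plate with no external load gives equal and opposite internal forces ±P in the two members. Since α_{nickel alloy} > α_{titanium alloy}, heating drives the nickel alloy into compression and the titanium alloy into tension.
Equating the net (thermal + elastic) strains gives |α₁ − α₂|·ΔT = P·[1/(A₁E₁) + 1/(A₂E₂)].
|α₁ − α₂|·ΔT = 3.9×10⁻⁶ × 40 = 0.000156.
1/(A₁E₁) + 1/(A₂E₂) = 1/(350×118×10³) + 1/(2400×204×10³) = 2.626×10⁻⁸ N⁻¹.
P = 0.000156 / 2.626×10⁻⁸ = 5942 N = 5.942 kN.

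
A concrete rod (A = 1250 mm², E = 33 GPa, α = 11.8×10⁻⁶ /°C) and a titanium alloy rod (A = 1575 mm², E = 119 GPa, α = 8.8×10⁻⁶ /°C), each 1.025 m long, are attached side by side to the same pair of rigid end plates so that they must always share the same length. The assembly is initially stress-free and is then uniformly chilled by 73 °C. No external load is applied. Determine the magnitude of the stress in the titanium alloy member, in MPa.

σ ≈ 4.7 MPa (compressive)

The concrete has the larger α, so on cooling it would change length more than the titanium alloy if both were free. The rigid plates force a common final length, so the concrete is put into tension and the titanium alloy into compression, with equal and opposite forces P (no external load).
Compatibility of the two members (thermal + elastic change equal): (α₁ − α₂)ΔT = P·[1/(A₁E₁) + 1/(A₂E₂)].
|α₁ − α₂|·ΔT = 3×10⁻⁶ × 73 = 0.000219.
1/(A₁E₁) + 1/(A₂E₂) = 1/(1250×33×10³) + 1/(1575×119×10³) = 2.958×10⁻⁸ N⁻¹.
P = 0.000219 / 2.958×10⁻⁸ = 7404 N = 7.404 kN.
σ_{titanium alloy} = P/A₂ = 7404/1575 = 4.701 MPa, compressive.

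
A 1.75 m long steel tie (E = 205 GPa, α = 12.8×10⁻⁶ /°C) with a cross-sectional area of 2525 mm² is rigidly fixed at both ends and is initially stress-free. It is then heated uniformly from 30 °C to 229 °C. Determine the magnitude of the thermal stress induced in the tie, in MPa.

σ ≈ 522 MPa (compressive)

Because both ends are immovable the net strain is zero, and the suppressed thermal strain is αΔT = 12.8×10⁻⁶ × 199 = 2547.2×10⁻⁶.
The stress required to suppress this strain is σ = Eε = 205×10³ × 2547.2×10⁻⁶ = 522.2 MPa, compressive since the tie is trying to expand.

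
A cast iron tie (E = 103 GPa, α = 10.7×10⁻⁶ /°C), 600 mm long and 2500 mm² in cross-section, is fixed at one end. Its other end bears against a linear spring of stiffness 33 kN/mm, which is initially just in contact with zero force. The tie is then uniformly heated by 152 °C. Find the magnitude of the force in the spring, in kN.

P ≈ 29.9 kN

Free thermal expansion: δ_free = αΔT L = 10.7×10⁻⁶ × 152 × 600 = 0.9758 mm.
Let P be the compressive force at the spring. The tie shortens elastically by PL/(AE) and the spring compresses by P/k; together these equal δ_free.
So P = δ_free / [L/(AE) + 1/k] = 0.9758 / [ 600/(2500×103×10³) + 1/(33×10³) ].
P = 0.9758 / 3.263×10⁻⁵ = 29900 N.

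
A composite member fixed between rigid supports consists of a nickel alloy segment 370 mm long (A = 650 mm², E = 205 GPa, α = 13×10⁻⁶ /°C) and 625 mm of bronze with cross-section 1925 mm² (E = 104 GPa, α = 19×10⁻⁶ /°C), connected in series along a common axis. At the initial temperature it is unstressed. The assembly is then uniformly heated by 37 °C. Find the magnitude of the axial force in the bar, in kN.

P ≈ 105 kN (compressive)

With the walls removed the bar would change length by δ_free = Σ αᵢΔT Lᵢ = 13×10⁻⁶×37×370 + 19×10⁻⁶×37×625 = 0.6173 mm.
Since the ends are fixed, an axial force P builds up, equal in every segment, with P · Σ Lᵢ/(AᵢEᵢ) = δ_free.
Σ Lᵢ/(AᵢEᵢ) = 370/(650×205×10³) + 625/(1925×104×10³) = 5.899×10⁻⁶ mm/N.
Hence P = δ_free / Σ(L/AE) = 0.6173/5.899×10⁻⁶ = 104.7 kN (compressive).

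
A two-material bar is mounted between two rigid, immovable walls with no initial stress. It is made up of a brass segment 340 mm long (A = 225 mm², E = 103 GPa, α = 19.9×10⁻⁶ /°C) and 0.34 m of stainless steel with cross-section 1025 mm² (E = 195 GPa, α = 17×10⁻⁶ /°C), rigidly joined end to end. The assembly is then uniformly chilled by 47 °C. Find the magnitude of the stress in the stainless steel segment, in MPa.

σ ≈ 35.1 MPa (tensile)

With the walls removed the bar would change length by δ_free = Σ αᵢΔT Lᵢ = 19.9×10⁻⁶×47×340 + 17×10⁻⁶×47×340 = 0.5897 mm.
Since the ends are fixed, an axial force P builds up, equal in every segment, with P · Σ Lᵢ/(AᵢEᵢ) = δ_free.
Σ Lᵢ/(AᵢEᵢ) = 340/(225×103×10³) + 340/(1025×195×10³) = 1.637×10⁻⁵ mm/N.
P = 0.5897 / 1.637×10⁻⁵ = 36020 N = 36.02 kN, tensile.
σ_{stainless steel} = P / A = 36020 / 1025 = 35.14 MPa.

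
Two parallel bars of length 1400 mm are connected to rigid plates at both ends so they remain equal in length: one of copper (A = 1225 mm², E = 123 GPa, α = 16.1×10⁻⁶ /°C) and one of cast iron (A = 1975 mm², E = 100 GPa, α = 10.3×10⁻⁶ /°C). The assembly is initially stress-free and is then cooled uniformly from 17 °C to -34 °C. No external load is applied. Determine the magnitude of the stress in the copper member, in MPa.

Equilibrium of a rigid end plate with no external load gives equal and opposite internal forces ±P in the two members. Since α_{copper} > α_{cast iron}, cooling drives the copper into tension and the cast iron into compression.
Equating the net (thermal + elastic) strains gives |α₁ − α₂|·ΔT = P·[1/(A₁E₁) + 1/(A₂E₂)].
|α₁ − α₂|·ΔT = 5.8×10⁻⁶ × 51 = 0.0002958.
1/(A₁E₁) + 1/(A₂E₂) = 1/(1225×123×10³) + 1/(1975×100×10³) = 1.17×10⁻⁸ N⁻¹.
So P = 0.0002958 / 1.17×10⁻⁸ = 25.28 kN.
σ_{copper} = P/A₁ = 25280/1225 = 20.64 MPa, tensile.

σ ≈ 20.6 MPa (tensile)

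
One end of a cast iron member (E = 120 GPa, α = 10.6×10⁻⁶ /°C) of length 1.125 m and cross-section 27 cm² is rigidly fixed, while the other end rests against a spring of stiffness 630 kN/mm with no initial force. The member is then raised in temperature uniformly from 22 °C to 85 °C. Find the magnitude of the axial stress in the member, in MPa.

σ ≈ 55 MPa (compressive)

If the spring were absent the member would lengthen by αΔT L = 10.6×10⁻⁶ × 63 × 1125 = 0.7513 mm.
Let P be the compressive force at the spring. The member shortens elastically by PL/(AE) and the spring compresses by P/k; together these equal δ_free.
So P = δ_free / [L/(AE) + 1/k] = 0.7513 / [ 1125/(2700×120×10³) + 1/(630×10³) ].
P = 0.7513 / 5.06×10⁻⁶ = 148500 N.
σ = P/A = 148500/2700 = 55 MPa.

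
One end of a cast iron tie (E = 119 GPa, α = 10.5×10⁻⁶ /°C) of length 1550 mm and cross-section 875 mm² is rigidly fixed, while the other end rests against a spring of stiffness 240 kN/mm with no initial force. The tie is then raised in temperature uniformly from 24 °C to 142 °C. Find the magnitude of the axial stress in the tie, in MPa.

σ ≈ 115 MPa (compressive)

If the spring were absent the tie would lengthen by αΔT L = 10.5×10⁻⁶ × 118 × 1550 = 1.92 mm.
With a force P in the spring, the elastic change of the tie is PL/(AE) and that of the spring is P/k; compatibility requires their sum to equal δ_free.
So P = δ_free / [L/(AE) + 1/k] = 1.92 / [ 1550/(875×119×10³) + 1/(240×10³) ].
P = 1.92 / 1.905×10⁻⁵ = 100800 N.
σ = P/A = 100800/875 = 115.2 MPa.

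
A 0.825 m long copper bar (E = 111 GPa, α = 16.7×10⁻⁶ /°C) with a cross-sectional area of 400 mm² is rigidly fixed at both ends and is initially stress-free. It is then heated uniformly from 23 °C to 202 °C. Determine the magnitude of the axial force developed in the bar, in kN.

The ends cannot move, so σ = EαΔT = 111×10³ × 16.7×10⁻⁶ × 179 = 331.8 MPa.
Then P = σA = 331.8 × 400 mm² = 132.7 kN, compressive.

P ≈ 133 kN (compressive)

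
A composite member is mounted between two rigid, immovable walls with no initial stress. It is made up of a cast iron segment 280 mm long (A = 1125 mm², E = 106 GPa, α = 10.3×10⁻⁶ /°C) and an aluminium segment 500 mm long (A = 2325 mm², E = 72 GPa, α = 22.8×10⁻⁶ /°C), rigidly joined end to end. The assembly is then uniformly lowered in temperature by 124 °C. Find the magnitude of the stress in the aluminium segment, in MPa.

σ ≈ 143 MPa (tensile)

If the supports were absent, the total length change would be Σ αᵢΔT Lᵢ = 10.3×10⁻⁶×124×280 + 22.8×10⁻⁶×124×500 = 1.771 mm.
The rigid supports impose zero overall length change; the single axial force P common to all segments must satisfy P Σ Lᵢ/(AᵢEᵢ) = δ_free.
Σ Lᵢ/(AᵢEᵢ) = 280/(1125×106×10³) + 500/(2325×72×10³) = 5.335×10⁻⁶ mm/N.
So P = 1.771 / 5.335×10⁻⁶ = 332 kN, tensile.
σ_{aluminium} = P / A = 332000 / 2325 = 142.8 MPa.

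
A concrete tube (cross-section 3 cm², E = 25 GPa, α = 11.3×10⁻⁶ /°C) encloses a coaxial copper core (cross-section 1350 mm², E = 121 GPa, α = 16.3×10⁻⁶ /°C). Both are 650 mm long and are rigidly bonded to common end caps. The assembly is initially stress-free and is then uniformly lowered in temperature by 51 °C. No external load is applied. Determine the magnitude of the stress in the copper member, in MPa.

σ ≈ 1.35 MPa (tensile)

Both members must finish at the same length. With the larger α, the copper tends to over-contract; the plates restrain it, putting the copper in tension and the concrete in compression. With no external load the two internal forces are equal and opposite, magnitude P.
Equating the net (thermal + elastic) strains gives |α₁ − α₂|·ΔT = P·[1/(A₁E₁) + 1/(A₂E₂)].
|α₁ − α₂|·ΔT = 5×10⁻⁶ × 51 = 0.000255.
1/(A₁E₁) + 1/(A₂E₂) = 1/(300×25×10³) + 1/(1350×121×10³) = 1.395×10⁻⁷ N⁻¹.
P = 0.000255 / 1.395×10⁻⁷ = 1829 N = 1.829 kN.
σ_{copper} = P/A₂ = 1829/1350 = 1.354 MPa, tensile.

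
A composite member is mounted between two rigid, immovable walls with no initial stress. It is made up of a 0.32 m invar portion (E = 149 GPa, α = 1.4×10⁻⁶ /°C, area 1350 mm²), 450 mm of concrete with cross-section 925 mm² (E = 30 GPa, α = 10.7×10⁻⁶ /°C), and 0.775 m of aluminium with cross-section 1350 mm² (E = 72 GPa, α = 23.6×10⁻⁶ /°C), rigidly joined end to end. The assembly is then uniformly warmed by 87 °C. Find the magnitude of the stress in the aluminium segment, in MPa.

Free thermal expansion of the whole bar: Σ αᵢΔT Lᵢ = 1.4×10⁻⁶×87×320 + 10.7×10⁻⁶×87×450 + 23.6×10⁻⁶×87×775 = 2.049 mm.
Since the ends are fixed, an axial force P builds up, equal in every segment, with P · Σ Lᵢ/(AᵢEᵢ) = δ_free.
The series flexibility is Σ Lᵢ/(AᵢEᵢ) = 320/(1350×149×10³) + 450/(925×30×10³) + 775/(1350×72×10³) = 2.578×10⁻⁵ mm/N.
So P = 2.049 / 2.578×10⁻⁵ = 79.48 kN, compressive.
σ_{aluminium} = P / A = 79480 / 1350 = 58.88 MPa.

σ ≈ 58.9 MPa (compressive)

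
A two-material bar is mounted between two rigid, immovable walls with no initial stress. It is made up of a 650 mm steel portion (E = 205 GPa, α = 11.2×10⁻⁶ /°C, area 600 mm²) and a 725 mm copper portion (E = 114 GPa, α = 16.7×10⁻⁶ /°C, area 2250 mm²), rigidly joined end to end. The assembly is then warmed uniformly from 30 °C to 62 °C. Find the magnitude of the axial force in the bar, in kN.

With the walls removed the bar would change length by δ_free = Σ αᵢΔT Lᵢ = 11.2×10⁻⁶×32×650 + 16.7×10⁻⁶×32×725 = 0.6204 mm.
The rigid supports impose zero overall length change; the single axial force P common to all segments must satisfy P Σ Lᵢ/(AᵢEᵢ) = δ_free.
Σ Lᵢ/(AᵢEᵢ) = 650/(600×205×10³) + 725/(2250×114×10³) = 8.111×10⁻⁶ mm/N.
So P = 0.6204 / 8.111×10⁻⁶ = 76.49 kN, compressive.

P ≈ 76.5 kN (compressive)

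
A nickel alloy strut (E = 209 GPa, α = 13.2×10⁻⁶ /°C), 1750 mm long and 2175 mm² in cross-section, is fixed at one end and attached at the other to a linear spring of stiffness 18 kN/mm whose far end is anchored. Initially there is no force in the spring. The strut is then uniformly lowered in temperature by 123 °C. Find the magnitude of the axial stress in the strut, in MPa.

If the spring were absent the strut would shorten by αΔT L = 13.2×10⁻⁶ × 123 × 1750 = 2.841 mm.
With a force P in the spring, the elastic change of the strut is PL/(AE) and that of the spring is P/k; compatibility requires their sum to equal δ_free.
So P = δ_free / [L/(AE) + 1/k] = 2.841 / [ 1750/(2175×209×10³) + 1/(18×10³) ].
P = 2.841 / 5.941×10⁻⁵ = 47830 N.
σ = P/A = 47830/2175 = 21.99 MPa.

σ ≈ 22 MPa (tensile)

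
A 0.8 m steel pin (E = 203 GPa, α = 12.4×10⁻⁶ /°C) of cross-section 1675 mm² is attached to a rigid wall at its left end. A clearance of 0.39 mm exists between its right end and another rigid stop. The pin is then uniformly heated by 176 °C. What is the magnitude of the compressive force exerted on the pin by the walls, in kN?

Free thermal elongation = αΔT L = 12.4×10⁻⁶ × 176 × 800 = 1.746 mm.
The gap closes (δ_free > 0.39 mm) and the wall then resists a further 1.746 − 0.39 = 1.356 mm of expansion.
That suppressed elongation corresponds to σ = E·Δ/L = 203×10³ × 1.356/800 = 344.1 MPa.
Force on the wall = σA = 344.1 × 1675 mm² = 576.3 kN.

P ≈ 576 kN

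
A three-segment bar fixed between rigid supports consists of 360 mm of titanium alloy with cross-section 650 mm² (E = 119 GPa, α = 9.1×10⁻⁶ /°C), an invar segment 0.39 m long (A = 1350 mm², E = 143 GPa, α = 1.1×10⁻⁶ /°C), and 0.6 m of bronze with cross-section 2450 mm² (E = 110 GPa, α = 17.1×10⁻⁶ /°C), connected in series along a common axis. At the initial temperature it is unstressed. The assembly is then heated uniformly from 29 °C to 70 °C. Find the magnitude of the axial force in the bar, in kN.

With the walls removed the bar would change length by δ_free = Σ αᵢΔT Lᵢ = 9.1×10⁻⁶×41×360 + 1.1×10⁻⁶×41×390 + 17.1×10⁻⁶×41×600 = 0.5726 mm.
The rigid supports impose zero overall length change; the single axial force P common to all segments must satisfy P Σ Lᵢ/(AᵢEᵢ) = δ_free.
The series flexibility is Σ Lᵢ/(AᵢEᵢ) = 360/(650×119×10³) + 390/(1350×143×10³) + 600/(2450×110×10³) = 8.901×10⁻⁶ mm/N.
P = 0.5726 / 8.901×10⁻⁶ = 64330 N = 64.33 kN, compressive.

P ≈ 64.3 kN (compressive)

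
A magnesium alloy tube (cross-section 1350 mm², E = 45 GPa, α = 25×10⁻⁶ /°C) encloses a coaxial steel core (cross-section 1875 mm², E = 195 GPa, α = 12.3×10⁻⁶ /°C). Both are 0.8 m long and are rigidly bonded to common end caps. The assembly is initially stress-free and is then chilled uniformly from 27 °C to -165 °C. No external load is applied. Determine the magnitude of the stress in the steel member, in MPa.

Equilibrium of a rigid end plate with no external load gives equal and opposite internal forces ±P in the two members. Since α_{magnesium alloy} > α_{steel}, cooling drives the magnesium alloy into tension and the steel into compression.
Setting the final lengths equal and cancelling L: (α₁ − α₂)ΔT = P/(A₁E₁) + P/(A₂E₂).
|α₁ − α₂|·ΔT = 12.7×10⁻⁶ × 192 = 0.002438.
1/(A₁E₁) + 1/(A₂E₂) = 1/(1350×45×10³) + 1/(1875×195×10³) = 1.92×10⁻⁸ N⁻¹.
So P = 0.002438 / 1.92×10⁻⁸ = 127 kN.
σ_{steel} = P/A₂ = 127000/1875 = 67.75 MPa, compressive.

σ ≈ 67.7 MPa (compressive)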